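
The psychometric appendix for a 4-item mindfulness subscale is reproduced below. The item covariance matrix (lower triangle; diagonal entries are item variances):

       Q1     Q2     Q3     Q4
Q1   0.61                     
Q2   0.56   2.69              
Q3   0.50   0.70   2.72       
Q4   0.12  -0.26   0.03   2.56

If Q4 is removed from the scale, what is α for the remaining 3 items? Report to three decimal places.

Remaining items: Q1, Q2, Q3 (k = 3).
Σσᵢ² = 0.61 + 2.69 + 2.72 = 6.02
total variance = 6.02 + 2 × 1.76 = 9.54
α (item deleted) = (3/2)·(1 − 6.02/9.54) = 0.553

α = 0.553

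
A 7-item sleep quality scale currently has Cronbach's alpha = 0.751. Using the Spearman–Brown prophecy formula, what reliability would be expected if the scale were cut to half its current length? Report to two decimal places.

predicted reliability = 0.60

Length factor m = 1/2
α' = m·α / (1 − (1−m)·α)
   = 1/2 × 0.751 / (1 − (1 − 1/2) × 0.751)
   = 0.3755 / 0.6245 = 0.60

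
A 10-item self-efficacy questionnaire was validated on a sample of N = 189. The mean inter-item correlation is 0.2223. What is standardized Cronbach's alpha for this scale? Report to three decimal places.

α = 0.741

Standardized α = k·r̄ / (1 + (k−1)·r̄) = 10 × 0.2223 / (1 + 9 × 0.2223)
  = 2.2230 / 3.0007 = 0.741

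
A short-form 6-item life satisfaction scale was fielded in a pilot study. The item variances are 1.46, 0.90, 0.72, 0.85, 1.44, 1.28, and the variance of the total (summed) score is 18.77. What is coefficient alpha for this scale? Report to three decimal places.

α = 0.775

ΣVar(i) = 1.46 + 0.90 + 0.72 + 0.85 + 1.44 + 1.28 = 6.65
α = (k/(k−1))·(1 − ΣVar(i)/Var(T)) = (6/5)·(1 − 6.65/18.77) = 0.775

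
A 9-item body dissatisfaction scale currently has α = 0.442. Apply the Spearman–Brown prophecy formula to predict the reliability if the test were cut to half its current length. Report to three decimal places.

predicted reliability = 0.284

Length factor m = 1/2
α' = m·α / (1 − (1−m)·α)
   = 1/2 × 0.442 / (1 − (1 − 1/2) × 0.442)
   = 0.2210 / 0.7790 = 0.284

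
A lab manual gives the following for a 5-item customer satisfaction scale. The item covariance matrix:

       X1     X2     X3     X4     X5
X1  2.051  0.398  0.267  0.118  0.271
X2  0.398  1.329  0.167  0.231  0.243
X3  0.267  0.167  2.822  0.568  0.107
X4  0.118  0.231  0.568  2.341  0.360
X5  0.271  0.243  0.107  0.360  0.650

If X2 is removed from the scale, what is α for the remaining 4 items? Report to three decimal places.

α = 0.401

Remaining items: X1, X3, X4, X5 (k = 4).
Σσ²ᵢ = 2.051 + 2.822 + 2.341 + 0.650 = 7.864
σ²_T = 7.864 + 2 × 1.691 = 11.246
α (item deleted) = (4/3)·(1 − 7.864/11.246) = 0.401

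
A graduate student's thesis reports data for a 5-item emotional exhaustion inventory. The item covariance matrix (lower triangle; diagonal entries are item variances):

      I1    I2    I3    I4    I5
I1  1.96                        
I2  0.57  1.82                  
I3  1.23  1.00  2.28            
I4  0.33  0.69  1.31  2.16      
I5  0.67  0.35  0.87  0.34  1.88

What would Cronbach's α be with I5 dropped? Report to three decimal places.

α = 0.740

Remaining items: I1, I2, I3, I4 (k = 4).
Σσᵢ² = 1.96 + 1.82 + 2.28 + 2.16 = 8.22
Var(T) = 8.22 + 2 × 5.13 = 18.48
α (item deleted) = (4/3)·(1 − 8.22/18.48) = 0.740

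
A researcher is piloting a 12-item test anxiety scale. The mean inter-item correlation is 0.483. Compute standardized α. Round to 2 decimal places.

Standardized α = k·r̄ / (1 + (k−1)·r̄) = 12 × 0.483 / (1 + 11 × 0.483)
  = 5.7960 / 6.3130 = 0.92

standardized α = 0.92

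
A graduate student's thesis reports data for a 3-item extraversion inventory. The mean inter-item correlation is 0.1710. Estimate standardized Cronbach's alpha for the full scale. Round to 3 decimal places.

Standardized α = k·r̄ / (1 + (k−1)·r̄) = 3 × 0.1710 / (1 + 2 × 0.1710)
  = 0.5130 / 1.3420 = 0.382

α = 0.382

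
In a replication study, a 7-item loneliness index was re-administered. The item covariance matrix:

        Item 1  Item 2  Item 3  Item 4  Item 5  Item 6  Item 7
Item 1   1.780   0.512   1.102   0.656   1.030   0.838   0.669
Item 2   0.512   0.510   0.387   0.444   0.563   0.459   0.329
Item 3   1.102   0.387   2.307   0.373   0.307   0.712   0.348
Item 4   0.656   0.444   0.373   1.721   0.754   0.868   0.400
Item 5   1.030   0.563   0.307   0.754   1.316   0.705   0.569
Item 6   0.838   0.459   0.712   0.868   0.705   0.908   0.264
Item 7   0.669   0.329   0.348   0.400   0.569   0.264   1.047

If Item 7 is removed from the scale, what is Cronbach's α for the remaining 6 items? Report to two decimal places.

Remaining items: Item 1, Item 2, Item 3, Item 4, Item 5, Item 6 (k = 6).
ΣVar(i) = 1.780 + 0.510 + 2.307 + 1.721 + 1.316 + 0.908 = 8.542
σ²_T = 8.542 + 2 × 9.710 = 27.962
α (item deleted) = (6/5)·(1 − 8.542/27.962) = 0.83

Cronbach's α = 0.83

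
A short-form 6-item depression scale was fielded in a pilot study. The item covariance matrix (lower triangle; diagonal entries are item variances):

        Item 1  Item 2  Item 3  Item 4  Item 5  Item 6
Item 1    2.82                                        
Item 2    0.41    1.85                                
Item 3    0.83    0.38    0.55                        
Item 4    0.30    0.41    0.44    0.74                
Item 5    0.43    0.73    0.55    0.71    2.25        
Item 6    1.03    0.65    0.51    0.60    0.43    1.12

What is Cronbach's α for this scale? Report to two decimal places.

sum of item variances = 2.82 + 1.85 + 0.55 + 0.74 + 2.25 + 1.12 = 9.33
Sum of off-diagonal covariances = 8.41
σ²_T = 9.33 + 2 × 8.41 = 26.15
α = (k/(k−1))·(1 − sum of item variances/σ²_T) = (6/5)·(1 − 9.33/26.15) = 0.77

Cronbach's α = 0.77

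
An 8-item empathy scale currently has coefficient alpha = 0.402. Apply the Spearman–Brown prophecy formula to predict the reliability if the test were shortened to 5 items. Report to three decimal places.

Length factor m = 5/8 = 0.6250
α' = m·α / (1 − (1−m)·α)
   = 5/8 × 0.402 / (1 − (1 − 5/8) × 0.402)
   = 0.2513 / 0.8493 = 0.296

predicted reliability = 0.296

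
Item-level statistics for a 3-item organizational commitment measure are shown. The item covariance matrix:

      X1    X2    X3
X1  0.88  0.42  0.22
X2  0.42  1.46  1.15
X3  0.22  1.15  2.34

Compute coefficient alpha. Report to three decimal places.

coefficient alpha = 0.650

sum of item variances = 0.88 + 1.46 + 2.34 = 4.68
Sum of off-diagonal covariances = 1.79
σ²_total = 4.68 + 2 × 1.79 = 8.26
α = (k/(k−1))·(1 − sum of item variances/σ²_total) = (3/2)·(1 − 4.68/8.26) = 0.650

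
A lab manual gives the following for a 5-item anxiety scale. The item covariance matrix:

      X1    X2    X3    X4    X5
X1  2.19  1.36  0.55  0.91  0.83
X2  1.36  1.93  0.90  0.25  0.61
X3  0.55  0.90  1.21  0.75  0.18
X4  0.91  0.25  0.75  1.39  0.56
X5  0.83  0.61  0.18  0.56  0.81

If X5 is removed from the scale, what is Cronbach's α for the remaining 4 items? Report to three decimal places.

Cronbach's α = 0.779

Remaining items: X1, X2, X3, X4 (k = 4).
Σσ²ᵢ = 2.19 + 1.93 + 1.21 + 1.39 = 6.72
σ²_T = 6.72 + 2 × 4.72 = 16.16
α (item deleted) = (4/3)·(1 − 6.72/16.16) = 0.779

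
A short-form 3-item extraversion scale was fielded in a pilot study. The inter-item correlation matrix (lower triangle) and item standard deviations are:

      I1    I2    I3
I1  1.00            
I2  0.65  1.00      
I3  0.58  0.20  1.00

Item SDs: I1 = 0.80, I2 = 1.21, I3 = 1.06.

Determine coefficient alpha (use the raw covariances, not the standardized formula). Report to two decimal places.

coefficient alpha = 0.69

Σσ²ᵢ = 0.80² + 1.21² + 1.06² = 3.2277
Covariances σ_ij = r_ij · s_i · s_j:
  σ(I1,I2) = 0.65 × 0.80 × 1.21 = 0.6292
  σ(I1,I3) = 0.58 × 0.80 × 1.06 = 0.4918
  σ(I2,I3) = 0.20 × 1.21 × 1.06 = 0.2565
σ²_T = Σσ²ᵢ + 2·Σσ_ij = 3.2277 + 2 × 1.3775 = 5.9827
α = (3/2)·(1 − 3.2277/5.9827) = 0.69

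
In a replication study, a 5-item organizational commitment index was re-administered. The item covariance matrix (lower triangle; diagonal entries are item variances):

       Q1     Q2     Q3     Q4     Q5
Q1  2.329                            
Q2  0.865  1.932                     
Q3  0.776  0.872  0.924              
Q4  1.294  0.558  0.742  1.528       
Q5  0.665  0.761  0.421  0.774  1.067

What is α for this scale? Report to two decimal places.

Σσᵢ² = 2.329 + 1.932 + 0.924 + 1.528 + 1.067 = 7.780
Σ_{i<j} σ_ij = 7.728
Var(T) = 7.780 + 2 × 7.728 = 23.236
α = (k/(k−1))·(1 − Σσᵢ²/Var(T)) = (5/4)·(1 − 7.780/23.236) = 0.83

α = 0.83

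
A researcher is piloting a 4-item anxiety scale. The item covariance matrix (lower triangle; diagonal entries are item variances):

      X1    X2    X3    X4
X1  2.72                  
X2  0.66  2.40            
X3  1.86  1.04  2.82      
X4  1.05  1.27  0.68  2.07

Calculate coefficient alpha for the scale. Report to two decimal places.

coefficient alpha = 0.76

Σσ²ᵢ = 2.72 + 2.40 + 2.82 + 2.07 = 10.01
Sum of the distinct covariances = 6.56
total variance = 10.01 + 2 × 6.56 = 23.13
α = (k/(k−1))·(1 − Σσ²ᵢ/total variance) = (4/3)·(1 − 10.01/23.13) = 0.76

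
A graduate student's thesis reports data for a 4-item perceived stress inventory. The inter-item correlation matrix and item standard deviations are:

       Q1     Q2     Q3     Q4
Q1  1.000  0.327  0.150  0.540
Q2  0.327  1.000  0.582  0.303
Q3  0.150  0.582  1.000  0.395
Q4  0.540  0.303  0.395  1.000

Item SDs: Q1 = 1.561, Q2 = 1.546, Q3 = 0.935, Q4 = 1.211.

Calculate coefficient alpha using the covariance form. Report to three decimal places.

Σσ²ᵢ = 1.561² + 1.546² + 0.935² + 1.211² = 7.1676
Covariances σ_ij = r_ij · s_i · s_j:
  σ(Q1,Q2) = 0.327 × 1.561 × 1.546 = 0.7892
  σ(Q1,Q3) = 0.150 × 1.561 × 0.935 = 0.2189
  σ(Q1,Q4) = 0.540 × 1.561 × 1.211 = 1.0208
  σ(Q2,Q3) = 0.582 × 1.546 × 0.935 = 0.8413
  σ(Q2,Q4) = 0.303 × 1.546 × 1.211 = 0.5673
  σ(Q3,Q4) = 0.395 × 0.935 × 1.211 = 0.4473
σ²_T = Σσ²ᵢ + 2·Σσ_ij = 7.1676 + 2 × 3.8848 = 14.9372
α = (4/3)·(1 − 7.1676/14.9372) = 0.694

coefficient alpha = 0.694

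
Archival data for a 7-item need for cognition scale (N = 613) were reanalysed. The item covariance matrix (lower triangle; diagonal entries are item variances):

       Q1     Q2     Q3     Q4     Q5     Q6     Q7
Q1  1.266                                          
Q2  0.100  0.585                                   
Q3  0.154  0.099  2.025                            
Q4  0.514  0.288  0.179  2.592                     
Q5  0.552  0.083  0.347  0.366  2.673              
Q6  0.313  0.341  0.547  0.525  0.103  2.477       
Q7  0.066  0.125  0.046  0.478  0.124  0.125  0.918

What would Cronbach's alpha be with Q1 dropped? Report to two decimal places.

Remaining items: Q2, Q3, Q4, Q5, Q6, Q7 (k = 6).
Σσᵢ² = 0.585 + 2.025 + 2.592 + 2.673 + 2.477 + 0.918 = 11.270
σ²_T = 11.270 + 2 × 3.776 = 18.822
α (item deleted) = (6/5)·(1 − 11.270/18.822) = 0.48

Cronbach's alpha = 0.48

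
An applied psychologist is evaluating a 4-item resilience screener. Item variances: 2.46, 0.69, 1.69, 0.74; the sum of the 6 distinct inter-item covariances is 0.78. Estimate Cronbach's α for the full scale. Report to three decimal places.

α = 0.291

sum of item variances = 2.46 + 0.69 + 1.69 + 0.74 = 5.58
Sum of distinct covariances = 0.78
total variance = sum of item variances + 2·Σcov = 5.58 + 2 × 0.78 = 7.14
α = (4/3)·(1 − 5.58/7.14) = 0.291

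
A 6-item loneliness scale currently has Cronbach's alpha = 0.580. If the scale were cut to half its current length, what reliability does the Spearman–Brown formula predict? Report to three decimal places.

predicted reliability = 0.408

Length factor m = 1/2
α' = m·α / (1 − (1−m)·α)
   = 1/2 × 0.580 / (1 − (1 − 1/2) × 0.580)
   = 0.2900 / 0.7100 = 0.408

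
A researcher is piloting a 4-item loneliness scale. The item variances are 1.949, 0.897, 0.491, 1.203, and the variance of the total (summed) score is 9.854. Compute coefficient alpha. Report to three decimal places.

coefficient alpha = 0.719

Σσ²ᵢ = 1.949 + 0.897 + 0.491 + 1.203 = 4.540
α = (k/(k−1))·(1 − Σσ²ᵢ/Var(T)) = (4/3)·(1 − 4.540/9.854) = 0.719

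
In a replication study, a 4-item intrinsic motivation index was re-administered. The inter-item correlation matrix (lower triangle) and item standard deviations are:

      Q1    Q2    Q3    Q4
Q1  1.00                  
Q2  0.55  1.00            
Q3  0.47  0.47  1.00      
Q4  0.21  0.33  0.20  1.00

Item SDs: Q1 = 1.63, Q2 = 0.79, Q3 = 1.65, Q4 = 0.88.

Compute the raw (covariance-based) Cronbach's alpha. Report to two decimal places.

α = 0.67

Σσ²ᵢ = 1.63² + 0.79² + 1.65² + 0.88² = 6.7779
Covariances σ_ij = r_ij · s_i · s_j:
  σ(Q1,Q2) = 0.55 × 1.63 × 0.79 = 0.7082
  σ(Q1,Q3) = 0.47 × 1.63 × 1.65 = 1.2641
  σ(Q1,Q4) = 0.21 × 1.63 × 0.88 = 0.3012
  σ(Q2,Q3) = 0.47 × 0.79 × 1.65 = 0.6126
  σ(Q2,Q4) = 0.33 × 0.79 × 0.88 = 0.2294
  σ(Q3,Q4) = 0.20 × 1.65 × 0.88 = 0.2904
σ²_T = Σσ²ᵢ + 2·Σσ_ij = 6.7779 + 2 × 3.4059 = 13.5897
α = (4/3)·(1 − 6.7779/13.5897) = 0.67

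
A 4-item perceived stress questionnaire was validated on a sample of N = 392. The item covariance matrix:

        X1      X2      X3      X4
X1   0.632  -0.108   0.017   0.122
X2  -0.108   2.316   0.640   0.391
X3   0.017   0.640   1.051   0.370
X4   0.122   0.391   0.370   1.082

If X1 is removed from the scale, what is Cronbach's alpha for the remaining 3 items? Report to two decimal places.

Remaining items: X2, X3, X4 (k = 3).
Σσ²ᵢ = 2.316 + 1.051 + 1.082 = 4.449
Var(T) = 4.449 + 2 × 1.401 = 7.251
α (item deleted) = (3/2)·(1 − 4.449/7.251) = 0.58

α = 0.58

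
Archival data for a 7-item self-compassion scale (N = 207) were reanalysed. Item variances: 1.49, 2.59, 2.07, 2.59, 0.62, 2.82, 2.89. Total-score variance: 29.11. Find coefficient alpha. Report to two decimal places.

ΣVar(i) = 1.49 + 2.59 + 2.07 + 2.59 + 0.62 + 2.82 + 2.89 = 15.07
α = (k/(k−1))·(1 − ΣVar(i)/Var(T)) = (7/6)·(1 − 15.07/29.11) = 0.56

α = 0.56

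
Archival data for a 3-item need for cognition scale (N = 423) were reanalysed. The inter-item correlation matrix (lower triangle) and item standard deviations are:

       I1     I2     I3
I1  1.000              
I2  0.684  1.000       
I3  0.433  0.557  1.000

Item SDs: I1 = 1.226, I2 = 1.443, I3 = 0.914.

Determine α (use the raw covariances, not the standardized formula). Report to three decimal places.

α = 0.785

Σσ²ᵢ = 1.226² + 1.443² + 0.914² = 4.4207
Covariances σ_ij = r_ij · s_i · s_j:
  σ(I1,I2) = 0.684 × 1.226 × 1.443 = 1.2101
  σ(I1,I3) = 0.433 × 1.226 × 0.914 = 0.4852
  σ(I2,I3) = 0.557 × 1.443 × 0.914 = 0.7346
σ²_T = Σσ²ᵢ + 2·Σσ_ij = 4.4207 + 2 × 2.4299 = 9.2805
α = (3/2)·(1 − 4.4207/9.2805) = 0.785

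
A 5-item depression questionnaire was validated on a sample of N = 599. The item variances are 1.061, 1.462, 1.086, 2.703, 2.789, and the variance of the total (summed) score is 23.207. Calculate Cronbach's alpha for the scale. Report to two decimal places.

ΣVar(i) = 1.061 + 1.462 + 1.086 + 2.703 + 2.789 = 9.101
α = (k/(k−1))·(1 − ΣVar(i)/Var(T)) = (5/4)·(1 − 9.101/23.207) = 0.76

Cronbach's alpha = 0.76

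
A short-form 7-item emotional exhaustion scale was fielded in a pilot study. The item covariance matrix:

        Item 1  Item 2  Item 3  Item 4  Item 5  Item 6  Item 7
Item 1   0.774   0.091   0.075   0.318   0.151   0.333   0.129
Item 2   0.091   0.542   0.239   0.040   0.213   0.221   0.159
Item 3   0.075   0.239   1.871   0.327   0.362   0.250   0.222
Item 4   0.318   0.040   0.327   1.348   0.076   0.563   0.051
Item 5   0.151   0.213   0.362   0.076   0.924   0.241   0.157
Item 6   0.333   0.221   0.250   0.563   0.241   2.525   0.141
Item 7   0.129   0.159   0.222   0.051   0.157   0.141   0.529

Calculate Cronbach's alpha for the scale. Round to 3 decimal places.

Cronbach's alpha = 0.590

ΣVar(i) = 0.774 + 0.542 + 1.871 + 1.348 + 0.924 + 2.525 + 0.529 = 8.513
Sum of off-diagonal covariances = 4.359
σ²_T = 8.513 + 2 × 4.359 = 17.231
α = (k/(k−1))·(1 − ΣVar(i)/σ²_T) = (7/6)·(1 − 8.513/17.231) = 0.590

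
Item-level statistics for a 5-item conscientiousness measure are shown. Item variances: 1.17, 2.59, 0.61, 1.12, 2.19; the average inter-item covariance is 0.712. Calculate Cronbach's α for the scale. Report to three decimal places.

Σσ²ᵢ = 1.17 + 2.59 + 0.61 + 1.12 + 2.19 = 7.68
Sum of the 10 distinct covariances = 10 × 0.712 = 7.120
total variance = Σσ²ᵢ + 2·Σcov = 7.68 + 2 × 7.120 = 21.920
α = (5/4)·(1 − 7.68/21.920) = 0.812

α = 0.812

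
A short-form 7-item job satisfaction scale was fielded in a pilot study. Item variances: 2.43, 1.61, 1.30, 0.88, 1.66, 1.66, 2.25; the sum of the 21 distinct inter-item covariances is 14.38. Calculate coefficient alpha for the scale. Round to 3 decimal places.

sum of item variances = 2.43 + 1.61 + 1.30 + 0.88 + 1.66 + 1.66 + 2.25 = 11.79
Sum of distinct covariances = 14.38
Var(T) = sum of item variances + 2·Σcov = 11.79 + 2 × 14.38 = 40.55
α = (7/6)·(1 − 11.79/40.55) = 0.827

coefficient alpha = 0.827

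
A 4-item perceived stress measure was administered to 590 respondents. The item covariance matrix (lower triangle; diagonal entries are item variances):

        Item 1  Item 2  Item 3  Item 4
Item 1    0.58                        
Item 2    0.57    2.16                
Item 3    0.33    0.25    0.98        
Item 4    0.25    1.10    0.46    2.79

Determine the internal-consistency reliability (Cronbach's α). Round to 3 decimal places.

α = 0.635

sum of item variances = 0.58 + 2.16 + 0.98 + 2.79 = 6.51
Sum of the distinct covariances = 2.96
σ²_T = 6.51 + 2 × 2.96 = 12.43
α = (k/(k−1))·(1 − sum of item variances/σ²_T) = (4/3)·(1 − 6.51/12.43) = 0.635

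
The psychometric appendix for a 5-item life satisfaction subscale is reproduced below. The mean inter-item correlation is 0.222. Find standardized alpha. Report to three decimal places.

Standardized α = k·r̄ / (1 + (k−1)·r̄) = 5 × 0.222 / (1 + 4 × 0.222)
  = 1.1100 / 1.8880 = 0.588

α = 0.588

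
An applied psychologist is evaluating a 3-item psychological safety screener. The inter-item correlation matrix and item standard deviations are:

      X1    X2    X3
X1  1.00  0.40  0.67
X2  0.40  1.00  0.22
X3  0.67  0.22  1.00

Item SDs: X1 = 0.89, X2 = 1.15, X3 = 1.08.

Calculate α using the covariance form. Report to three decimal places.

Σσ²ᵢ = 0.89² + 1.15² + 1.08² = 3.2810
Covariances σ_ij = r_ij · s_i · s_j:
  σ(X1,X2) = 0.40 × 0.89 × 1.15 = 0.4094
  σ(X1,X3) = 0.67 × 0.89 × 1.08 = 0.6440
  σ(X2,X3) = 0.22 × 1.15 × 1.08 = 0.2732
σ²_T = Σσ²ᵢ + 2·Σσ_ij = 3.2810 + 2 × 1.3266 = 5.9342
α = (3/2)·(1 − 3.2810/5.9342) = 0.671

α = 0.671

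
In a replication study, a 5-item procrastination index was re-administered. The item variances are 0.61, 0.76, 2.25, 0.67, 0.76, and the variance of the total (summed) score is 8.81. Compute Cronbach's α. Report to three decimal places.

α = 0.533

Σσᵢ² = 0.61 + 0.76 + 2.25 + 0.67 + 0.76 = 5.05
α = (k/(k−1))·(1 − Σσᵢ²/σ²_total) = (5/4)·(1 − 5.05/8.81) = 0.533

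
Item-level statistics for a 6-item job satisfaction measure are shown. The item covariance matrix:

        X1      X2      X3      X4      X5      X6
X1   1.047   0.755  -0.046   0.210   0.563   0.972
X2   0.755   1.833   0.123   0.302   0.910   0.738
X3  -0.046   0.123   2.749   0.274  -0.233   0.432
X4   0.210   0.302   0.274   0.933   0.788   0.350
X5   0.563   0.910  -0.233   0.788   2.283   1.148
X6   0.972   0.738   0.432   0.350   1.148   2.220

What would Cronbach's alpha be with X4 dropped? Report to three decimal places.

Remaining items: X1, X2, X3, X5, X6 (k = 5).
ΣVar(i) = 1.047 + 1.833 + 2.749 + 2.283 + 2.220 = 10.132
Var(T) = 10.132 + 2 × 5.362 = 20.856
α (item deleted) = (5/4)·(1 − 10.132/20.856) = 0.643

α = 0.643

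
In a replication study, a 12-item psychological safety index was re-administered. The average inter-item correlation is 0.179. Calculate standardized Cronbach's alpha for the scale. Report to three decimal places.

Standardized α = k·r̄ / (1 + (k−1)·r̄) = 12 × 0.179 / (1 + 11 × 0.179)
  = 2.1480 / 2.9690 = 0.723

standardized Cronbach's alpha = 0.723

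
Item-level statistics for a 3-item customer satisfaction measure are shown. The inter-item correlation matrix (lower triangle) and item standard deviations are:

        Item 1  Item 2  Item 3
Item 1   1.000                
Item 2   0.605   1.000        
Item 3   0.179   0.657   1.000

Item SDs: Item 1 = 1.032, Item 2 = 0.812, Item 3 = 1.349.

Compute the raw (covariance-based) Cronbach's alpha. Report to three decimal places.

Cronbach's alpha = 0.682

Σσ²ᵢ = 1.032² + 0.812² + 1.349² = 3.5442
Covariances σ_ij = r_ij · s_i · s_j:
  σ(Item 1,Item 2) = 0.605 × 1.032 × 0.812 = 0.5070
  σ(Item 1,Item 3) = 0.179 × 1.032 × 1.349 = 0.2492
  σ(Item 2,Item 3) = 0.657 × 0.812 × 1.349 = 0.7197
σ²_T = Σσ²ᵢ + 2·Σσ_ij = 3.5442 + 2 × 1.4759 = 6.4960
α = (3/2)·(1 − 3.5442/6.4960) = 0.682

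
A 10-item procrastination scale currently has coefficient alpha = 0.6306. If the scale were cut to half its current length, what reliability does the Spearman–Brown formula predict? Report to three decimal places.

Length factor m = 1/2
α' = m·α / (1 − (1−m)·α)
   = 1/2 × 0.6306 / (1 − (1 − 1/2) × 0.6306)
   = 0.3153 / 0.6847 = 0.460

predicted reliability = 0.460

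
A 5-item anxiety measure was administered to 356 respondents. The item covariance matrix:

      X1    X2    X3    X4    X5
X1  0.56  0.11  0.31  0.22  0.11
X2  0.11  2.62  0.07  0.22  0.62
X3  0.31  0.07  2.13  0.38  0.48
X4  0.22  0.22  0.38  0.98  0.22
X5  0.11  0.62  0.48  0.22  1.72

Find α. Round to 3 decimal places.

Σσᵢ² = 0.56 + 2.62 + 2.13 + 0.98 + 1.72 = 8.01
Σ_{i<j} σ_ij = 2.74
σ²_total = 8.01 + 2 × 2.74 = 13.49
α = (k/(k−1))·(1 − Σσᵢ²/σ²_total) = (5/4)·(1 − 8.01/13.49) = 0.508

α = 0.508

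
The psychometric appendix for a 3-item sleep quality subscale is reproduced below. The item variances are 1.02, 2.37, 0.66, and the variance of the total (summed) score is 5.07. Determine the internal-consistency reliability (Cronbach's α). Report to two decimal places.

Cronbach's α = 0.30

sum of item variances = 1.02 + 2.37 + 0.66 = 4.05
α = (k/(k−1))·(1 − sum of item variances/σ²_T) = (3/2)·(1 − 4.05/5.07) = 0.30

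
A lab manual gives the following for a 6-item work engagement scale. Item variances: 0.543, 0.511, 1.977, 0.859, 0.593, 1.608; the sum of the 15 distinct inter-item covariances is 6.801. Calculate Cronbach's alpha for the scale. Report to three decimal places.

Cronbach's alpha = 0.829

ΣVar(i) = 0.543 + 0.511 + 1.977 + 0.859 + 0.593 + 1.608 = 6.091
Sum of distinct covariances = 6.801
total variance = ΣVar(i) + 2·Σcov = 6.091 + 2 × 6.801 = 19.693
α = (6/5)·(1 − 6.091/19.693) = 0.829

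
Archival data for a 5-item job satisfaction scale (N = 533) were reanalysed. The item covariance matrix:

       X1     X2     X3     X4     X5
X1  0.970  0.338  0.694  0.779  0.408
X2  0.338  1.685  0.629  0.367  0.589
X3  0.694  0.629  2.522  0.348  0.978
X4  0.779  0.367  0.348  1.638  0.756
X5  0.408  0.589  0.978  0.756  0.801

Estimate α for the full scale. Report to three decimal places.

α = 0.759

ΣVar(i) = 0.970 + 1.685 + 2.522 + 1.638 + 0.801 = 7.616
Sum of off-diagonal covariances = 5.886
Var(T) = 7.616 + 2 × 5.886 = 19.388
α = (k/(k−1))·(1 − ΣVar(i)/Var(T)) = (5/4)·(1 − 7.616/19.388) = 0.759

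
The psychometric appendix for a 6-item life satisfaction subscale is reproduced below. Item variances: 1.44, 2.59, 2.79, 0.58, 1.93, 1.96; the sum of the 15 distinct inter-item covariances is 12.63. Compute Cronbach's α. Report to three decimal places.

Σσᵢ² = 1.44 + 2.59 + 2.79 + 0.58 + 1.93 + 1.96 = 11.29
Sum of distinct covariances = 12.63
σ²_T = Σσᵢ² + 2·Σcov = 11.29 + 2 × 12.63 = 36.55
α = (6/5)·(1 − 11.29/36.55) = 0.829

Cronbach's α = 0.829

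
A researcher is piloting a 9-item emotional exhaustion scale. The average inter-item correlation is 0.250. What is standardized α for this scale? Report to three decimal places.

standardized α = 0.750

Standardized α = k·r̄ / (1 + (k−1)·r̄) = 9 × 0.250 / (1 + 8 × 0.250)
  = 2.2500 / 3.0000 = 0.750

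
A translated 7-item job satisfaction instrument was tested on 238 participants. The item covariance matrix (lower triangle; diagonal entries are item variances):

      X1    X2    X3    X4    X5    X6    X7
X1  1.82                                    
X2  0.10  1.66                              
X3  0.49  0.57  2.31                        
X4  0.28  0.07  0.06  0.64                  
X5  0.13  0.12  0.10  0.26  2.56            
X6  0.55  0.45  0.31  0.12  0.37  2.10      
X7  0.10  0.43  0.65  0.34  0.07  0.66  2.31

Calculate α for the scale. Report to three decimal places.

Σσ²ᵢ = 1.82 + 1.66 + 2.31 + 0.64 + 2.56 + 2.10 + 2.31 = 13.40
Sum of the distinct covariances = 6.23
Var(T) = 13.40 + 2 × 6.23 = 25.86
α = (k/(k−1))·(1 − Σσ²ᵢ/Var(T)) = (7/6)·(1 − 13.40/25.86) = 0.562

α = 0.562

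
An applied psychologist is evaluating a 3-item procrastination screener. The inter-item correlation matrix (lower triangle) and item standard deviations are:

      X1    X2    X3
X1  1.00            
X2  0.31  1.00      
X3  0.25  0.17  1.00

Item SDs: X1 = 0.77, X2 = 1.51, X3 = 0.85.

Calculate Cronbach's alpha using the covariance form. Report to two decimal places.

Σσ²ᵢ = 0.77² + 1.51² + 0.85² = 3.5955
Covariances σ_ij = r_ij · s_i · s_j:
  σ(X1,X2) = 0.31 × 0.77 × 1.51 = 0.3604
  σ(X1,X3) = 0.25 × 0.77 × 0.85 = 0.1636
  σ(X2,X3) = 0.17 × 1.51 × 0.85 = 0.2182
σ²_T = Σσ²ᵢ + 2·Σσ_ij = 3.5955 + 2 × 0.7422 = 5.0799
α = (3/2)·(1 − 3.5955/5.0799) = 0.44

Cronbach's alpha = 0.44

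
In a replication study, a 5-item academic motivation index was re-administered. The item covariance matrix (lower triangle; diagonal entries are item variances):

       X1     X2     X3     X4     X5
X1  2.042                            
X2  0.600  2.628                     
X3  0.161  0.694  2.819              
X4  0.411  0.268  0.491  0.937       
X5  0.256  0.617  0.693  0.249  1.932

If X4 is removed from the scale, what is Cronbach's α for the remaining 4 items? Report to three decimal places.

α = 0.521

Remaining items: X1, X2, X3, X5 (k = 4).
ΣVar(i) = 2.042 + 2.628 + 2.819 + 1.932 = 9.421
Var(T) = 9.421 + 2 × 3.021 = 15.463
α (item deleted) = (4/3)·(1 − 9.421/15.463) = 0.521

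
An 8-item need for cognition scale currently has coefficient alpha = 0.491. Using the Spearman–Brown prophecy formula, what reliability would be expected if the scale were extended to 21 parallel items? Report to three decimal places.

predicted reliability = 0.717

Length factor m = 21/8 = 2.6250
α' = m·α / (1 + (m−1)·α)
   = 21/8 × 0.491 / (1 + (21/8 − 1) × 0.491)
   = 1.2889 / 1.7979 = 0.717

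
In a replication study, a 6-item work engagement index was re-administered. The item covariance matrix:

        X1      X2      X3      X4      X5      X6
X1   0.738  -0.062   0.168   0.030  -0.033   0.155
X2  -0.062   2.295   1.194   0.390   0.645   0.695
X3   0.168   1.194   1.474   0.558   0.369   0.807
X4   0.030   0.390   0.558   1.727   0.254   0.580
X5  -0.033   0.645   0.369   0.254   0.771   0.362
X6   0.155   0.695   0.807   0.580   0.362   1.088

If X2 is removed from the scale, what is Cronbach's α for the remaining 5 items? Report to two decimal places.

Cronbach's α = 0.66

Remaining items: X1, X3, X4, X5, X6 (k = 5).
Σσ²ᵢ = 0.738 + 1.474 + 1.727 + 0.771 + 1.088 = 5.798
total variance = 5.798 + 2 × 3.250 = 12.298
α (item deleted) = (5/4)·(1 − 5.798/12.298) = 0.66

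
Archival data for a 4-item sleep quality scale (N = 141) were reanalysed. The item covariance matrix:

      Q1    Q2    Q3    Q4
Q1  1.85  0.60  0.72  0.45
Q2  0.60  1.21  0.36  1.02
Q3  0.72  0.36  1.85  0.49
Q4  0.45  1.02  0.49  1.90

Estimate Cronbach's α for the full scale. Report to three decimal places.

α = 0.689

ΣVar(i) = 1.85 + 1.21 + 1.85 + 1.90 = 6.81
Sum of the distinct covariances = 3.64
Var(T) = 6.81 + 2 × 3.64 = 14.09
α = (k/(k−1))·(1 − ΣVar(i)/Var(T)) = (4/3)·(1 − 6.81/14.09) = 0.689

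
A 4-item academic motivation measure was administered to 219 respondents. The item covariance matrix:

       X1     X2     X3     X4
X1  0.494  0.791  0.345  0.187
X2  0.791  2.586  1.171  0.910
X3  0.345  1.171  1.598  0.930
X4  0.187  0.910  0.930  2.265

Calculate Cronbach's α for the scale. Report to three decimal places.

Cronbach's α = 0.740

sum of item variances = 0.494 + 2.586 + 1.598 + 2.265 = 6.943
Sum of the distinct covariances = 4.334
σ²_total = 6.943 + 2 × 4.334 = 15.611
α = (k/(k−1))·(1 − sum of item variances/σ²_total) = (4/3)·(1 − 6.943/15.611) = 0.740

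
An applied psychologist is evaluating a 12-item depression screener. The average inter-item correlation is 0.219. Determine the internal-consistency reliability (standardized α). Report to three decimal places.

Standardized α = k·r̄ / (1 + (k−1)·r̄) = 12 × 0.219 / (1 + 11 × 0.219)
  = 2.6280 / 3.4090 = 0.771

α = 0.771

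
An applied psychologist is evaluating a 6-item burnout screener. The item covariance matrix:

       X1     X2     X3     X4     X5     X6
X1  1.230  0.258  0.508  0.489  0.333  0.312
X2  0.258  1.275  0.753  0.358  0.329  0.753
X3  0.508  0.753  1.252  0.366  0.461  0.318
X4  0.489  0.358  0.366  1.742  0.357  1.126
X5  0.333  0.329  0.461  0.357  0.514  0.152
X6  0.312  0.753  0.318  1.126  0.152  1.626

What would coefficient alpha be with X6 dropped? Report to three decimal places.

α = 0.729

Remaining items: X1, X2, X3, X4, X5 (k = 5).
Σσ²ᵢ = 1.230 + 1.275 + 1.252 + 1.742 + 0.514 = 6.013
total variance = 6.013 + 2 × 4.212 = 14.437
α (item deleted) = (5/4)·(1 − 6.013/14.437) = 0.729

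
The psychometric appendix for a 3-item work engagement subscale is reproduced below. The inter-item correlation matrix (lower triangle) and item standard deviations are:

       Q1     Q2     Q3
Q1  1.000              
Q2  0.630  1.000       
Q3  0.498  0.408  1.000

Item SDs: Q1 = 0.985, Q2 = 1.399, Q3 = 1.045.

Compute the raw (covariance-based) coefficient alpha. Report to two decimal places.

Σσ²ᵢ = 0.985² + 1.399² + 1.045² = 4.0195
Covariances σ_ij = r_ij · s_i · s_j:
  σ(Q1,Q2) = 0.630 × 0.985 × 1.399 = 0.8681
  σ(Q1,Q3) = 0.498 × 0.985 × 1.045 = 0.5126
  σ(Q2,Q3) = 0.408 × 1.399 × 1.045 = 0.5965
σ²_T = Σσ²ᵢ + 2·Σσ_ij = 4.0195 + 2 × 1.9772 = 7.9739
α = (3/2)·(1 − 4.0195/7.9739) = 0.74

coefficient alpha = 0.74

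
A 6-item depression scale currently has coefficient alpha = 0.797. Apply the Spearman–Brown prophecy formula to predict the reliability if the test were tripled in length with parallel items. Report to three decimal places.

predicted reliability = 0.922

Length factor m = 3
α' = m·α / (1 + (m−1)·α)
   = 3 × 0.797 / (1 + (3 − 1) × 0.797)
   = 2.3910 / 2.5940 = 0.922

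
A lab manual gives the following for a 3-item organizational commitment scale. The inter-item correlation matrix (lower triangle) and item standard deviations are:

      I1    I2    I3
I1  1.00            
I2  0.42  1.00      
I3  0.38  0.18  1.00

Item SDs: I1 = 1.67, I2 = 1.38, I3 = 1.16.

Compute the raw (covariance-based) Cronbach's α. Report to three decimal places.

α = 0.596

Σσ²ᵢ = 1.67² + 1.38² + 1.16² = 6.0389
Covariances σ_ij = r_ij · s_i · s_j:
  σ(I1,I2) = 0.42 × 1.67 × 1.38 = 0.9679
  σ(I1,I3) = 0.38 × 1.67 × 1.16 = 0.7361
  σ(I2,I3) = 0.18 × 1.38 × 1.16 = 0.2881
σ²_T = Σσ²ᵢ + 2·Σσ_ij = 6.0389 + 2 × 1.9921 = 10.0231
α = (3/2)·(1 − 6.0389/10.0231) = 0.596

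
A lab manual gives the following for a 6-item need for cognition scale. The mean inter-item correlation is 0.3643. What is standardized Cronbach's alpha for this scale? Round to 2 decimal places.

Standardized α = k·r̄ / (1 + (k−1)·r̄) = 6 × 0.3643 / (1 + 5 × 0.3643)
  = 2.1858 / 2.8215 = 0.77

standardized Cronbach's alpha = 0.77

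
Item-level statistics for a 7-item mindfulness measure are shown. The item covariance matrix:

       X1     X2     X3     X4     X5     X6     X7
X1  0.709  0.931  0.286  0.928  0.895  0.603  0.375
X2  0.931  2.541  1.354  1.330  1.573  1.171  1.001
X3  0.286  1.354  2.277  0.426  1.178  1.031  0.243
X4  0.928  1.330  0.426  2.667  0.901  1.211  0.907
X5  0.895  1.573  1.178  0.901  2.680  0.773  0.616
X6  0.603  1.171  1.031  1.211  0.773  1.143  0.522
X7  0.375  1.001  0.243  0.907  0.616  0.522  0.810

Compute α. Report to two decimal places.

α = 0.86

ΣVar(i) = 0.709 + 2.541 + 2.277 + 2.667 + 2.680 + 1.143 + 0.810 = 12.827
Sum of off-diagonal covariances = 18.255
σ²_total = 12.827 + 2 × 18.255 = 49.337
α = (k/(k−1))·(1 − ΣVar(i)/σ²_total) = (7/6)·(1 − 12.827/49.337) = 0.86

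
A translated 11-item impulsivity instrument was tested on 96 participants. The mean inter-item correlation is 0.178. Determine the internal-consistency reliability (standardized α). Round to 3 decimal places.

α = 0.704

Standardized α = k·r̄ / (1 + (k−1)·r̄) = 11 × 0.178 / (1 + 10 × 0.178)
  = 1.9580 / 2.7800 = 0.704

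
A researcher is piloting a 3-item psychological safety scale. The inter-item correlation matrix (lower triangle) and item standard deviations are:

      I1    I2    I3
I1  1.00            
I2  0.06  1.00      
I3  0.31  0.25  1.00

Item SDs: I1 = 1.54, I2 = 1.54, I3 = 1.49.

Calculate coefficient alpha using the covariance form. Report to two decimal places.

Σσ²ᵢ = 1.54² + 1.54² + 1.49² = 6.9633
Covariances σ_ij = r_ij · s_i · s_j:
  σ(I1,I2) = 0.06 × 1.54 × 1.54 = 0.1423
  σ(I1,I3) = 0.31 × 1.54 × 1.49 = 0.7113
  σ(I2,I3) = 0.25 × 1.54 × 1.49 = 0.5736
σ²_T = Σσ²ᵢ + 2·Σσ_ij = 6.9633 + 2 × 1.4272 = 9.8177
α = (3/2)·(1 − 6.9633/9.8177) = 0.44

coefficient alpha = 0.44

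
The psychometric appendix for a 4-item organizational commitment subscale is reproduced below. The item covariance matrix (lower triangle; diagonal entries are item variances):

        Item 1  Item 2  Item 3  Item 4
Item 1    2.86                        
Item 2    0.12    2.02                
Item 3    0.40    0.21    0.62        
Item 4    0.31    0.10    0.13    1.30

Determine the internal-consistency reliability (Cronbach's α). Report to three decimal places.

Σσᵢ² = 2.86 + 2.02 + 0.62 + 1.30 = 6.80
Σ_{i<j} σ_ij = 1.27
Var(T) = 6.80 + 2 × 1.27 = 9.34
α = (k/(k−1))·(1 − Σσᵢ²/Var(T)) = (4/3)·(1 − 6.80/9.34) = 0.363

α = 0.363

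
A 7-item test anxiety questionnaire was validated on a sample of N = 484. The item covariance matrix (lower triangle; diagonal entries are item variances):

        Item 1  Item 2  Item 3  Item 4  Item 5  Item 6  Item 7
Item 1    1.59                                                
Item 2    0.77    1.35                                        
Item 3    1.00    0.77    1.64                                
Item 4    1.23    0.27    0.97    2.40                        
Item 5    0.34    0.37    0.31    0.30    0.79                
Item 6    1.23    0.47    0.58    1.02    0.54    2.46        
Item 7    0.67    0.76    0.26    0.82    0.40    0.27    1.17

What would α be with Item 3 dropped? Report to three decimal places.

Remaining items: Item 1, Item 2, Item 4, Item 5, Item 6, Item 7 (k = 6).
Σσ²ᵢ = 1.59 + 1.35 + 2.40 + 0.79 + 2.46 + 1.17 = 9.76
Var(T) = 9.76 + 2 × 9.46 = 28.68
α (item deleted) = (6/5)·(1 − 9.76/28.68) = 0.792

α = 0.792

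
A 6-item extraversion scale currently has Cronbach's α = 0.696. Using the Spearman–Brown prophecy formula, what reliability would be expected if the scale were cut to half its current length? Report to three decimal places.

predicted reliability = 0.534

Length factor m = 1/2
α' = m·α / (1 − (1−m)·α)
   = 1/2 × 0.696 / (1 − (1 − 1/2) × 0.696)
   = 0.3480 / 0.6520 = 0.534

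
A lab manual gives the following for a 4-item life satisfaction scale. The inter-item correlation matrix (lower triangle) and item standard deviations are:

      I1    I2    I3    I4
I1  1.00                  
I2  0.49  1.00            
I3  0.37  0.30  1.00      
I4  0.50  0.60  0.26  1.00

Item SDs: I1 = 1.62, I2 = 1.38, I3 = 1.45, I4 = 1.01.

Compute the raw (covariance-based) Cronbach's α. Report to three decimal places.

α = 0.728

Σσ²ᵢ = 1.62² + 1.38² + 1.45² + 1.01² = 7.6514
Covariances σ_ij = r_ij · s_i · s_j:
  σ(I1,I2) = 0.49 × 1.62 × 1.38 = 1.0954
  σ(I1,I3) = 0.37 × 1.62 × 1.45 = 0.8691
  σ(I1,I4) = 0.50 × 1.62 × 1.01 = 0.8181
  σ(I2,I3) = 0.30 × 1.38 × 1.45 = 0.6003
  σ(I2,I4) = 0.60 × 1.38 × 1.01 = 0.8363
  σ(I3,I4) = 0.26 × 1.45 × 1.01 = 0.3808
σ²_T = Σσ²ᵢ + 2·Σσ_ij = 7.6514 + 2 × 4.6000 = 16.8514
α = (4/3)·(1 − 7.6514/16.8514) = 0.728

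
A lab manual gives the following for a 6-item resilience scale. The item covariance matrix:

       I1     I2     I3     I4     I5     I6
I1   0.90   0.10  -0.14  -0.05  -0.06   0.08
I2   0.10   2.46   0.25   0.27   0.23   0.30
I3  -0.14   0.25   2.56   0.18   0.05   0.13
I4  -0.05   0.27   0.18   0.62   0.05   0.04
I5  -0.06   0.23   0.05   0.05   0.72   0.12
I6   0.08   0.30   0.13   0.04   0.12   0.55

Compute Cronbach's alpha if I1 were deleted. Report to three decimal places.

Cronbach's alpha = 0.399

Remaining items: I2, I3, I4, I5, I6 (k = 5).
Σσᵢ² = 2.46 + 2.56 + 0.62 + 0.72 + 0.55 = 6.91
σ²_total = 6.91 + 2 × 1.62 = 10.15
α (item deleted) = (5/4)·(1 − 6.91/10.15) = 0.399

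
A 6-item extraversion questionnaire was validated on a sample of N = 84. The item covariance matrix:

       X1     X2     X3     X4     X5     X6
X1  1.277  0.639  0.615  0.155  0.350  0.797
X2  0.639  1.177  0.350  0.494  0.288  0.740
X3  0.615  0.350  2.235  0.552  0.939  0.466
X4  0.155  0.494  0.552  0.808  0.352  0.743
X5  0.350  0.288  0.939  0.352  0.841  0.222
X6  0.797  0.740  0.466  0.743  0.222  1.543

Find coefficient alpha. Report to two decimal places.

coefficient alpha = 0.79

Σσ²ᵢ = 1.277 + 1.177 + 2.235 + 0.808 + 0.841 + 1.543 = 7.881
Sum of off-diagonal covariances = 7.702
σ²_total = 7.881 + 2 × 7.702 = 23.285
α = (k/(k−1))·(1 − Σσ²ᵢ/σ²_total) = (6/5)·(1 − 7.881/23.285) = 0.79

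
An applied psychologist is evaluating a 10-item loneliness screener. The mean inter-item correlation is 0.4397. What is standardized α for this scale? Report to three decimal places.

Standardized α = k·r̄ / (1 + (k−1)·r̄) = 10 × 0.4397 / (1 + 9 × 0.4397)
  = 4.3970 / 4.9573 = 0.887

α = 0.887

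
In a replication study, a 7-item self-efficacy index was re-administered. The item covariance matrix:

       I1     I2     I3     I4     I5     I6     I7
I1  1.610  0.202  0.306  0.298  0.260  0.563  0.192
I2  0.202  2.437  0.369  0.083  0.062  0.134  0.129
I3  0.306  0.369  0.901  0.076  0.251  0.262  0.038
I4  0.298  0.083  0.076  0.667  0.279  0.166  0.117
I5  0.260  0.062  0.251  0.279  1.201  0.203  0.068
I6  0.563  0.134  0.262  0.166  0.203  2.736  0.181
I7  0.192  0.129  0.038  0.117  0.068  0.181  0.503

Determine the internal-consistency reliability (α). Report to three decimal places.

α = 0.534

ΣVar(i) = 1.610 + 2.437 + 0.901 + 0.667 + 1.201 + 2.736 + 0.503 = 10.055
Σ_{i<j} σ_ij = 4.239
σ²_total = 10.055 + 2 × 4.239 = 18.533
α = (k/(k−1))·(1 − ΣVar(i)/σ²_total) = (7/6)·(1 − 10.055/18.533) = 0.534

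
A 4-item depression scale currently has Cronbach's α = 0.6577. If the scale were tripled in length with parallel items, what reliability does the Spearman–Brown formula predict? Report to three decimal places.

Length factor m = 3
α' = m·α / (1 + (m−1)·α)
   = 3 × 0.6577 / (1 + (3 − 1) × 0.6577)
   = 1.9731 / 2.3154 = 0.852

predicted reliability = 0.852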